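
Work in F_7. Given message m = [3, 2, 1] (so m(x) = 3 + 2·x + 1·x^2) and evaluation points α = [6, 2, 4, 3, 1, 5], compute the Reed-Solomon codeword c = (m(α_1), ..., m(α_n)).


c = [2, 4, 6, 4, 6, 3]

Message polynomial: m(x) = 3 + 2·x + 1·x^2 (mod 7).
For each evaluation point α_i, compute m(α_i) mod 7:
  α_1 = 6: Horner steps 1 → 1 → 2, so m(6) = 2.
  α_2 = 2: Horner steps 1 → 4 → 4, so m(2) = 4.
  α_3 = 4: Horner steps 1 → 6 → 6, so m(4) = 6.
  α_4 = 3: Horner steps 1 → 5 → 4, so m(3) = 4.
  α_5 = 1: Horner steps 1 → 3 → 6, so m(1) = 6.
  α_6 = 5: Horner steps 1 → 0 → 3, so m(5) = 3.
Codeword c = [2, 4, 6, 4, 6, 3] ∈ F_7^6.


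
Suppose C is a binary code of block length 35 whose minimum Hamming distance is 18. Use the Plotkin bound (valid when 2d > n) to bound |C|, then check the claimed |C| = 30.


Plotkin bound M ≤ 36; given |C| = 30 ≤ bound (satisfied).

Check applicability: 2d = 36, n = 35.
2d − n = 1 > 0, so Plotkin applies.
Compute d/(2d−n) = 18/1 ≈ 18.0000.
⌊d/(2d−n)⌋ = 18.
Plotkin bound: M ≤ 2·18 = 36.
Given |C| = 30, check: satisfied.
This |C| is below the Plotkin bound.


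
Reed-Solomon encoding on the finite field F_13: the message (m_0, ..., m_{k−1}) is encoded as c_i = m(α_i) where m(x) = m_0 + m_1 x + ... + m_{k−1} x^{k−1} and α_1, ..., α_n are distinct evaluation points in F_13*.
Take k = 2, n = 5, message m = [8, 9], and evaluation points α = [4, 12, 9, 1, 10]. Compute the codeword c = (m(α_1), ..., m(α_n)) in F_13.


c = [5, 12, 11, 4, 7]

Message polynomial: m(x) = 8 + 9·x (mod 13).
For each evaluation point α_i, compute m(α_i) mod 13:
  α_1 = 4: Horner steps 9 → 5, so m(4) = 5.
  α_2 = 12: Horner steps 9 → 12, so m(12) = 12.
  α_3 = 9: Horner steps 9 → 11, so m(9) = 11.
  α_4 = 1: Horner steps 9 → 4, so m(1) = 4.
  α_5 = 10: Horner steps 9 → 7, so m(10) = 7.
Codeword c = [5, 12, 11, 4, 7] ∈ F_13^5.


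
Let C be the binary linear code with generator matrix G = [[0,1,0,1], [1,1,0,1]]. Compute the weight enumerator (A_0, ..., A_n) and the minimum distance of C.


Weight distribution: A_0 = 1, A_1 = 1, A_2 = 1, A_3 = 1. Minimum distance d = 1.

Enumerate all 2^2 = 4 messages m ∈ F_2^2.
For each, compute codeword c = mG in F_2^4, then tally its weight.
  m = 00 → c = 0000, weight = 0.
  m = 10 → c = 0101, weight = 2.
  m = 01 → c = 1101, weight = 3.
  m = 11 → c = 1000, weight = 1.
Tally weights:
  weight 0: 1 codewords.
  weight 1: 1 codewords.
  weight 2: 1 codewords.
  weight 3: 1 codewords.
Minimum distance d = smallest w > 0 with A_w > 0 = 1.
Sanity: Σ A_w = 4 = 2^2 = 4 ✓.


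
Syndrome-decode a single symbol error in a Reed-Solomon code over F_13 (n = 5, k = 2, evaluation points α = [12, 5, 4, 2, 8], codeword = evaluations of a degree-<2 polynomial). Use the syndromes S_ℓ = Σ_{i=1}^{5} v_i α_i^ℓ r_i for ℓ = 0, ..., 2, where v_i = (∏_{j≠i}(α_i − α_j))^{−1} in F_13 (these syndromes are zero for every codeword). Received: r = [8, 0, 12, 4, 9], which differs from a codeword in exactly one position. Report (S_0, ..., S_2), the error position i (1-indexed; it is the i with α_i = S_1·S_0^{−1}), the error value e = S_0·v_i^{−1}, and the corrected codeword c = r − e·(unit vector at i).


S = (2, 8, 6), error at position 3, error magnitude e = 2, c = [8, 0, 10, 4, 9].

Step 1: column multipliers v_i = (∏_{j≠i}(α_i − α_j))^{−1} mod 13.
  i = 1 (α = 12): (12−5)(12−4)(12−2)(12−8) = 7·8·10·4 = 2240 ≡ 4, so v_1 = 4^{−1} = 10 (mod 13).
  i = 2 (α = 5): (5−12)(5−4)(5−2)(5−8) = (−7)·1·3·(−3) = 63 ≡ 11, so v_2 = 11^{−1} = 6 (mod 13).
  i = 3 (α = 4): (4−12)(4−5)(4−2)(4−8) = (−8)·(−1)·2·(−4) = −64 ≡ 1, so v_3 = 1^{−1} = 1 (mod 13).
  i = 4 (α = 2): (2−12)(2−5)(2−4)(2−8) = (−10)·(−3)·(−2)·(−6) = 360 ≡ 9, so v_4 = 9^{−1} = 3 (mod 13).
  i = 5 (α = 8): (8−12)(8−5)(8−4)(8−2) = (−4)·3·4·6 = −288 ≡ 11, so v_5 = 11^{−1} = 6 (mod 13).
  v = [10, 6, 1, 3, 6].
Step 2: syndromes of r = [8, 0, 12, 4, 9] (all sums mod 13).
  S_0 = Σ v_i r_i = 10·8 + 6·0 + 1·12 + 3·4 + 6·9 = 158 ≡ 2.
  S_1 = Σ v_i α_i r_i = 10·12·8 + 6·5·0 + 1·4·12 + 3·2·4 + 6·8·9 = 1464 ≡ 8.
  α_i^2 mod 13 = [1, 12, 3, 4, 12].
  S_2 = Σ v_i α_i^2 r_i = 10·1·8 + 6·12·0 + 1·3·12 + 3·4·4 + 6·12·9 = 812 ≡ 6.
  S = (2, 8, 6) ≠ 0, so r is not a codeword (an error is present).
Step 3: locate the error. For a single error e at position i, S_ℓ = v_i·e·α_i^ℓ, so α_err = S_1/S_0.
  S_0^{−1} = 2^{−1} = 7 (mod 13), so α_err = 8·7 = 56 ≡ 4 = α_3. Error position i = 3.
  Consistency check: S_2/S_1 = 6·5 = 30 ≡ 4 = α_err ✓ (single-error assumption holds).
Step 4: error magnitude e = S_0/v_3 = S_0·∏_{j≠3}(α_3 − α_j) = 2·1 = 2 ≡ 2 (mod 13).
Step 5: correct position 3: c_3 = r_3 − e = 12 − 2 ≡ 10 (mod 13). Hence c = [8, 0, 10, 4, 9].
  Check: interpolating c through the α_i gives m(x) = 11 + 3·x (degree < 2) with m(α_i) = c_i for every i, so c is indeed a codeword.


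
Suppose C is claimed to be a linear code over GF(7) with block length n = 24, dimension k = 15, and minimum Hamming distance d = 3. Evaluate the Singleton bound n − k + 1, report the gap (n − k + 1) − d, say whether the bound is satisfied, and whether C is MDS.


Singleton RHS = n − k + 1 = 10, slack = 7, bound satisfied, not MDS.

Singleton bound: d ≤ n − k + 1.
Here n = 24, k = 15, so n − k + 1 = 10.
Given d = 3, check d ≤ 10: YES.
Slack = (n − k + 1) − d = 7.
The code is NOT MDS (slack = 7 > 0).
Description: the claimed parameters are [24, 15, 3]_7; such a code would be non-MDS.


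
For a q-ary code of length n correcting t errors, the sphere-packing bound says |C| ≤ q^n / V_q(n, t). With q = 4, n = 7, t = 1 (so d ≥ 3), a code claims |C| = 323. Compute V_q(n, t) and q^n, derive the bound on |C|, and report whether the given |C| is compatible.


V_q(n, t) = 22, q^n = 16384, Hamming bound = 744, |C| = 323 ≤ bound (satisfied).

Step 1: Compute V_q(n, t) = Σ_{j=0}^1 C(n, j) (q−1)^j.
  j = 0: C(7,0)·(3)^0 = 1·1 = 1.
  j = 1: C(7,1)·(3)^1 = 7·3 = 21.
  V_q(n, t) = 1 + 21 = 22.
Step 2: q^n = 4^7 = 16384.
Step 3: Hamming bound ⌊q^n / V_q(n,t)⌋ = ⌊16384/22⌋ = 744.
Step 4: Compare |C| = 323 to 744: satisfied.
The claimed |C| lies below the Hamming bound.


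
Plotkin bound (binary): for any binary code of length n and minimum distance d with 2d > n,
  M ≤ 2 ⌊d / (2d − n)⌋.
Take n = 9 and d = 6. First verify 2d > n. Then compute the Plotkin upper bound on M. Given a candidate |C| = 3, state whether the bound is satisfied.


Plotkin bound M ≤ 4; given |C| = 3 ≤ bound (satisfied).

Check applicability: 2d = 12, n = 9.
2d − n = 3 > 0, so Plotkin applies.
Compute d/(2d−n) = 6/3 ≈ 2.0000.
⌊d/(2d−n)⌋ = 2.
Plotkin bound: M ≤ 2·2 = 4.
Given |C| = 3, check: satisfied.
This |C| is below the Plotkin bound.


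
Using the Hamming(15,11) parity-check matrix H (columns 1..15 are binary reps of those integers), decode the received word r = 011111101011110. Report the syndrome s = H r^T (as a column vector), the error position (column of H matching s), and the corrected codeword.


s = (1, 1, 0, 0)^T, error position = 12, corrected codeword c = 011111101010110

Compute s = H r^T mod 2 one row at a time:
  s_1 = 0 + 1 + 0 + 1 + 1 + 1 + 1 + 0 = 5 ≡ 1 (mod 2).
  s_2 = 1 + 1 + 1 + 1 + 1 + 1 + 1 + 0 = 7 ≡ 1 (mod 2).
  s_3 = 1 + 1 + 1 + 1 + 0 + 1 + 1 + 0 = 6 ≡ 0 (mod 2).
  s_4 = 0 + 1 + 1 + 1 + 1 + 1 + 1 + 0 = 6 ≡ 0 (mod 2).
s = (1, 1, 0, 0)^T — this equals column 12 of H (binary 1100), so error is at position 12.
Correct: flip bit 12 of r = 011111101011110 to get c = 011111101010110.


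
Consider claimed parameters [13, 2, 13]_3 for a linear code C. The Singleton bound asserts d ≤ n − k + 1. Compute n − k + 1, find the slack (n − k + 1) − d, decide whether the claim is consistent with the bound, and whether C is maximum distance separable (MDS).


Singleton RHS = n − k + 1 = 12, slack = -1, bound violated (no such code; not MDS).

Singleton bound: d ≤ n − k + 1.
Here n = 13, k = 2, so n − k + 1 = 12.
Given d = 13, check d ≤ 12: NO.
Slack = (n − k + 1) − d = -1.
The slack is negative: d = 13 exceeds n − k + 1 = 12 by 1, so the Singleton bound is violated and no linear [13, 2, 13]_3 code can exist. In particular it is not MDS (MDS requires d = n − k + 1 exactly).
Description: the claimed parameters are [13, 2, 13]_3; such a code would be impossible (violates the Singleton bound).


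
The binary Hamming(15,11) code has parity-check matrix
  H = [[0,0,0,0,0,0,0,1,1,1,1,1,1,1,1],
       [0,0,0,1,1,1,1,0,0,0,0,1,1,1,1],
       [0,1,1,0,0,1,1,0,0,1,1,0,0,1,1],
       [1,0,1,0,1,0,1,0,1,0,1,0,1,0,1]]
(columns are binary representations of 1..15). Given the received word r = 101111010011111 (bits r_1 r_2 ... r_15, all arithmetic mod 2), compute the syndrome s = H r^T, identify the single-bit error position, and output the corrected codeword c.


s = (0, 1, 1, 0)^T, error position = 6, corrected codeword c = 101110010011111

Compute s = H r^T mod 2 one row at a time:
  s_1 = 1 + 0 + 0 + 1 + 1 + 1 + 1 + 1 = 6 ≡ 0 (mod 2).
  s_2 = 1 + 1 + 1 + 0 + 1 + 1 + 1 + 1 = 7 ≡ 1 (mod 2).
  s_3 = 0 + 1 + 1 + 0 + 0 + 1 + 1 + 1 = 5 ≡ 1 (mod 2).
  s_4 = 1 + 1 + 1 + 0 + 0 + 1 + 1 + 1 = 6 ≡ 0 (mod 2).
s = (0, 1, 1, 0)^T — this equals column 6 of H (binary 0110), so error is at position 6.
Correct: flip bit 6 of r = 101111010011111 to get c = 101110010011111.


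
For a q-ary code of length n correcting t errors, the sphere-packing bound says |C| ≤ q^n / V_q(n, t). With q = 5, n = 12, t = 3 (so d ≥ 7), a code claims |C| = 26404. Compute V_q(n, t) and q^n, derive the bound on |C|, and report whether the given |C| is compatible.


V_q(n, t) = 15185, q^n = 244140625, Hamming bound = 16077, |C| = 26404 > bound (violated).

Step 1: Compute V_q(n, t) = Σ_{j=0}^3 C(n, j) (q−1)^j.
  j = 0: C(12,0)·(4)^0 = 1·1 = 1.
  j = 1: C(12,1)·(4)^1 = 12·4 = 48.
  j = 2: C(12,2)·(4)^2 = 66·16 = 1056.
  j = 3: C(12,3)·(4)^3 = 220·64 = 14080.
  V_q(n, t) = 1 + 48 + 1056 + 14080 = 15185.
Step 2: q^n = 5^12 = 244140625.
Step 3: Hamming bound ⌊q^n / V_q(n,t)⌋ = ⌊244140625/15185⌋ = 16077.
Step 4: Compare |C| = 26404 to 16077: violated.
The claimed |C| lies above the Hamming bound, so no 5-ary code of length 12 with d ≥ 7 can have 26404 codewords.


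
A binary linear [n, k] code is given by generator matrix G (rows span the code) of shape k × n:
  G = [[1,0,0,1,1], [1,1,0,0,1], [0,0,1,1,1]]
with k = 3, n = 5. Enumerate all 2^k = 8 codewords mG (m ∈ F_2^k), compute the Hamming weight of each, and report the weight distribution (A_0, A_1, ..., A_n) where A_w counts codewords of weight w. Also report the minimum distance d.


Weight distribution: A_0 = 1, A_2 = 2, A_3 = 4, A_4 = 1. Minimum distance d = 2.

Enumerate all 2^3 = 8 messages m ∈ F_2^3.
For each, compute codeword c = mG in F_2^5, then tally its weight.
  m = 000 → c = 00000, weight = 0.
  m = 100 → c = 10011, weight = 3.
  m = 010 → c = 11001, weight = 3.
  m = 110 → c = 01010, weight = 2.
  m = 001 → c = 00111, weight = 3.
  m = 101 → c = 10100, weight = 2.
  m = 011 → c = 11110, weight = 4.
  m = 111 → c = 01101, weight = 3.
Tally weights:
  weight 0: 1 codewords.
  weight 2: 2 codewords.
  weight 3: 4 codewords.
  weight 4: 1 codewords.
Minimum distance d = smallest w > 0 with A_w > 0 = 2.
Sanity: Σ A_w = 8 = 2^3 = 8 ✓.


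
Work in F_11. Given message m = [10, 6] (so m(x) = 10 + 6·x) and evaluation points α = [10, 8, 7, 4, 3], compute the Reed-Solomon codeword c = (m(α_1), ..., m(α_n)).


c = [4, 3, 8, 1, 6]

Message polynomial: m(x) = 10 + 6·x (mod 11).
For each evaluation point α_i, compute m(α_i) mod 11:
  α_1 = 10: Horner steps 6 → 4, so m(10) = 4.
  α_2 = 8: Horner steps 6 → 3, so m(8) = 3.
  α_3 = 7: Horner steps 6 → 8, so m(7) = 8.
  α_4 = 4: Horner steps 6 → 1, so m(4) = 1.
  α_5 = 3: Horner steps 6 → 6, so m(3) = 6.
Codeword c = [4, 3, 8, 1, 6] ∈ F_11^5.


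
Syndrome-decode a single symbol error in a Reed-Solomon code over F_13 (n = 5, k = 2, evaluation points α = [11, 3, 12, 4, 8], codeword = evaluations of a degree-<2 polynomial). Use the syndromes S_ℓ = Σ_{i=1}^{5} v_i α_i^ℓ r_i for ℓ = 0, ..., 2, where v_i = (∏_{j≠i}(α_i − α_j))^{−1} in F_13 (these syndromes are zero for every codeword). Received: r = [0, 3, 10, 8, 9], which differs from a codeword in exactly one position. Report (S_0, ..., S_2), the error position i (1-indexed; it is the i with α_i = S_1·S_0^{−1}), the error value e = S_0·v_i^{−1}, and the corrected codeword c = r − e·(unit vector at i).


S = (2, 6, 5), error at position 2, error magnitude e = 5, c = [0, 11, 10, 8, 9].

Step 1: column multipliers v_i = (∏_{j≠i}(α_i − α_j))^{−1} mod 13.
  i = 1 (α = 11): (11−3)(11−12)(11−4)(11−8) = 8·(−1)·7·3 = −168 ≡ 1, so v_1 = 1^{−1} = 1 (mod 13).
  i = 2 (α = 3): (3−11)(3−12)(3−4)(3−8) = (−8)·(−9)·(−1)·(−5) = 360 ≡ 9, so v_2 = 9^{−1} = 3 (mod 13).
  i = 3 (α = 12): (12−11)(12−3)(12−4)(12−8) = 1·9·8·4 = 288 ≡ 2, so v_3 = 2^{−1} = 7 (mod 13).
  i = 4 (α = 4): (4−11)(4−3)(4−12)(4−8) = (−7)·1·(−8)·(−4) = −224 ≡ 10, so v_4 = 10^{−1} = 4 (mod 13).
  i = 5 (α = 8): (8−11)(8−3)(8−12)(8−4) = (−3)·5·(−4)·4 = 240 ≡ 6, so v_5 = 6^{−1} = 11 (mod 13).
  v = [1, 3, 7, 4, 11].
Step 2: syndromes of r = [0, 3, 10, 8, 9] (all sums mod 13).
  S_0 = Σ v_i r_i = 1·0 + 3·3 + 7·10 + 4·8 + 11·9 = 210 ≡ 2.
  S_1 = Σ v_i α_i r_i = 1·11·0 + 3·3·3 + 7·12·10 + 4·4·8 + 11·8·9 = 1787 ≡ 6.
  α_i^2 mod 13 = [4, 9, 1, 3, 12].
  S_2 = Σ v_i α_i^2 r_i = 1·4·0 + 3·9·3 + 7·1·10 + 4·3·8 + 11·12·9 = 1435 ≡ 5.
  S = (2, 6, 5) ≠ 0, so r is not a codeword (an error is present).
Step 3: locate the error. For a single error e at position i, S_ℓ = v_i·e·α_i^ℓ, so α_err = S_1/S_0.
  S_0^{−1} = 2^{−1} = 7 (mod 13), so α_err = 6·7 = 42 ≡ 3 = α_2. Error position i = 2.
  Consistency check: S_2/S_1 = 5·11 = 55 ≡ 3 = α_err ✓ (single-error assumption holds).
Step 4: error magnitude e = S_0/v_2 = S_0·∏_{j≠2}(α_2 − α_j) = 2·9 = 18 ≡ 5 (mod 13).
Step 5: correct position 2: c_2 = r_2 − e = 3 − 5 ≡ 11 (mod 13). Hence c = [0, 11, 10, 8, 9].
  Check: interpolating c through the α_i gives m(x) = 7 + 10·x (degree < 2) with m(α_i) = c_i for every i, so c is indeed a codeword.


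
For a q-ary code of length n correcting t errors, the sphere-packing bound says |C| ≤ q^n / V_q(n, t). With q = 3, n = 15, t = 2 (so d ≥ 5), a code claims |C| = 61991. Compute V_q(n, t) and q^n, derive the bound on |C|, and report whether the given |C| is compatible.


V_q(n, t) = 451, q^n = 14348907, Hamming bound = 31815, |C| = 61991 > bound (violated).

Step 1: Compute V_q(n, t) = Σ_{j=0}^2 C(n, j) (q−1)^j.
  j = 0: C(15,0)·(2)^0 = 1·1 = 1.
  j = 1: C(15,1)·(2)^1 = 15·2 = 30.
  j = 2: C(15,2)·(2)^2 = 105·4 = 420.
  V_q(n, t) = 1 + 30 + 420 = 451.
Step 2: q^n = 3^15 = 14348907.
Step 3: Hamming bound ⌊q^n / V_q(n,t)⌋ = ⌊14348907/451⌋ = 31815.
Step 4: Compare |C| = 61991 to 31815: violated.
The claimed |C| lies above the Hamming bound, so no 3-ary code of length 15 with d ≥ 5 can have 61991 codewords.


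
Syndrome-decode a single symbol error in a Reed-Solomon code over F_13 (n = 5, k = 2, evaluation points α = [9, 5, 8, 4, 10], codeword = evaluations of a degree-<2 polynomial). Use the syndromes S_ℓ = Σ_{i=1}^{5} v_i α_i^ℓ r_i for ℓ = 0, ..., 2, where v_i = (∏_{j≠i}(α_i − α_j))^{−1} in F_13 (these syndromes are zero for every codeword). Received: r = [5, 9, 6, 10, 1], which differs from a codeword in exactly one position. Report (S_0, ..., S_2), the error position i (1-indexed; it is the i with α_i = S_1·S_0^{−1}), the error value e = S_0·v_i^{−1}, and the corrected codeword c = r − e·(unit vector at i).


S = (11, 6, 8), error at position 5, error magnitude e = 10, c = [5, 9, 6, 10, 4].

Step 1: column multipliers v_i = (∏_{j≠i}(α_i − α_j))^{−1} mod 13.
  i = 1 (α = 9): (9−5)(9−8)(9−4)(9−10) = 4·1·5·(−1) = −20 ≡ 6, so v_1 = 6^{−1} = 11 (mod 13).
  i = 2 (α = 5): (5−9)(5−8)(5−4)(5−10) = (−4)·(−3)·1·(−5) = −60 ≡ 5, so v_2 = 5^{−1} = 8 (mod 13).
  i = 3 (α = 8): (8−9)(8−5)(8−4)(8−10) = (−1)·3·4·(−2) = 24 ≡ 11, so v_3 = 11^{−1} = 6 (mod 13).
  i = 4 (α = 4): (4−9)(4−5)(4−8)(4−10) = (−5)·(−1)·(−4)·(−6) = 120 ≡ 3, so v_4 = 3^{−1} = 9 (mod 13).
  i = 5 (α = 10): (10−9)(10−5)(10−8)(10−4) = 1·5·2·6 = 60 ≡ 8, so v_5 = 8^{−1} = 5 (mod 13).
  v = [11, 8, 6, 9, 5].
Step 2: syndromes of r = [5, 9, 6, 10, 1] (all sums mod 13).
  S_0 = Σ v_i r_i = 11·5 + 8·9 + 6·6 + 9·10 + 5·1 = 258 ≡ 11.
  S_1 = Σ v_i α_i r_i = 11·9·5 + 8·5·9 + 6·8·6 + 9·4·10 + 5·10·1 = 1553 ≡ 6.
  α_i^2 mod 13 = [3, 12, 12, 3, 9].
  S_2 = Σ v_i α_i^2 r_i = 11·3·5 + 8·12·9 + 6·12·6 + 9·3·10 + 5·9·1 = 1776 ≡ 8.
  S = (11, 6, 8) ≠ 0, so r is not a codeword (an error is present).
Step 3: locate the error. For a single error e at position i, S_ℓ = v_i·e·α_i^ℓ, so α_err = S_1/S_0.
  S_0^{−1} = 11^{−1} = 6 (mod 13), so α_err = 6·6 = 36 ≡ 10 = α_5. Error position i = 5.
  Consistency check: S_2/S_1 = 8·11 = 88 ≡ 10 = α_err ✓ (single-error assumption holds).
Step 4: error magnitude e = S_0/v_5 = S_0·∏_{j≠5}(α_5 − α_j) = 11·8 = 88 ≡ 10 (mod 13).
Step 5: correct position 5: c_5 = r_5 − e = 1 − 10 ≡ 4 (mod 13). Hence c = [5, 9, 6, 10, 4].
  Check: interpolating c through the α_i gives m(x) = 1 + 12·x (degree < 2) with m(α_i) = c_i for every i, so c is indeed a codeword.


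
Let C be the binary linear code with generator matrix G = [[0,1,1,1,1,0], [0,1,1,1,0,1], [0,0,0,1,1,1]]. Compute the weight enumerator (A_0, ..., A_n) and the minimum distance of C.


Weight distribution: A_0 = 1, A_1 = 1, A_2 = 1, A_3 = 3, A_4 = 2. Minimum distance d = 1.

Enumerate all 2^3 = 8 messages m ∈ F_2^3.
For each, compute codeword c = mG in F_2^6, then tally its weight.
  m = 000 → c = 000000, weight = 0.
  m = 100 → c = 011110, weight = 4.
  m = 010 → c = 011101, weight = 4.
  m = 110 → c = 000011, weight = 2.
  m = 001 → c = 000111, weight = 3.
  m = 101 → c = 011001, weight = 3.
  m = 011 → c = 011010, weight = 3.
  m = 111 → c = 000100, weight = 1.
Tally weights:
  weight 0: 1 codewords.
  weight 1: 1 codewords.
  weight 2: 1 codewords.
  weight 3: 3 codewords.
  weight 4: 2 codewords.
Minimum distance d = smallest w > 0 with A_w > 0 = 1.
Sanity: Σ A_w = 8 = 2^3 = 8 ✓.


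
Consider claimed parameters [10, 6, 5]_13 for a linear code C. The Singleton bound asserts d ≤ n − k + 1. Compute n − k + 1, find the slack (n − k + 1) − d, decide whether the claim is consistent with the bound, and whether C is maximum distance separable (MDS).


Singleton RHS = n − k + 1 = 5, slack = 0, bound satisfied, MDS.

Singleton bound: d ≤ n − k + 1.
Here n = 10, k = 6, so n − k + 1 = 5.
Given d = 5, check d ≤ 5: YES.
Slack = (n − k + 1) − d = 0.
The code is MDS (slack = 0).
Description: the claimed parameters are [10, 6, 5]_13; such a code would be MDS (meets Singleton bound).


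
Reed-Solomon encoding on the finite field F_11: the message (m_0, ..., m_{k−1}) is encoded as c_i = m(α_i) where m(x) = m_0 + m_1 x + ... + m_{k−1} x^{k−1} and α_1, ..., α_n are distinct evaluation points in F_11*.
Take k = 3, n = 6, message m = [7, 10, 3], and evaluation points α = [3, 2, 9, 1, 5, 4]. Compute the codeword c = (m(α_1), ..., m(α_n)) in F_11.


c = [9, 6, 10, 9, 0, 7]

Message polynomial: m(x) = 7 + 10·x + 3·x^2 (mod 11).
For each evaluation point α_i, compute m(α_i) mod 11:
  α_1 = 3: Horner steps 3 → 8 → 9, so m(3) = 9.
  α_2 = 2: Horner steps 3 → 5 → 6, so m(2) = 6.
  α_3 = 9: Horner steps 3 → 4 → 10, so m(9) = 10.
  α_4 = 1: Horner steps 3 → 2 → 9, so m(1) = 9.
  α_5 = 5: Horner steps 3 → 3 → 0, so m(5) = 0.
  α_6 = 4: Horner steps 3 → 0 → 7, so m(4) = 7.
Codeword c = [9, 6, 10, 9, 0, 7] ∈ F_11^6.


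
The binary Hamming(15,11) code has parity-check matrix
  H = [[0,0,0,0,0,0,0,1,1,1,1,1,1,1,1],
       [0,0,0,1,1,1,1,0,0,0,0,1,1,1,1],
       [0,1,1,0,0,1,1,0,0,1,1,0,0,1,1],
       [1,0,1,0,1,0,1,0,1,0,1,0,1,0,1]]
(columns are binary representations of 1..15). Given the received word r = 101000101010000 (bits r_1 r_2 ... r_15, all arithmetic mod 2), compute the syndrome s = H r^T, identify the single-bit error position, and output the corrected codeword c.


s = (0, 1, 1, 1)^T, error position = 7, corrected codeword c = 101000001010000

Compute s = H r^T mod 2 one row at a time:
  s_1 = 0 + 1 + 0 + 1 + 0 + 0 + 0 + 0 = 2 ≡ 0 (mod 2).
  s_2 = 0 + 0 + 0 + 1 + 0 + 0 + 0 + 0 = 1 ≡ 1 (mod 2).
  s_3 = 0 + 1 + 0 + 1 + 0 + 1 + 0 + 0 = 3 ≡ 1 (mod 2).
  s_4 = 1 + 1 + 0 + 1 + 1 + 1 + 0 + 0 = 5 ≡ 1 (mod 2).
s = (0, 1, 1, 1)^T — this equals column 7 of H (binary 0111), so error is at position 7.
Correct: flip bit 7 of r = 101000101010000 to get c = 101000001010000.


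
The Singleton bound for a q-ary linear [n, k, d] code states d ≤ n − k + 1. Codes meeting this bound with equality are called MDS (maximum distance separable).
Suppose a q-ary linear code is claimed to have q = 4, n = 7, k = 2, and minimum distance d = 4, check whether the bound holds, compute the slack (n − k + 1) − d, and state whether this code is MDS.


Singleton RHS = n − k + 1 = 6, slack = 2, bound satisfied, not MDS.

Singleton bound: d ≤ n − k + 1.
Here n = 7, k = 2, so n − k + 1 = 6.
Given d = 4, check d ≤ 6: YES.
Slack = (n − k + 1) − d = 2.
The code is NOT MDS (slack = 2 > 0).
Description: the claimed parameters are [7, 2, 4]_4; such a code would be non-MDS.


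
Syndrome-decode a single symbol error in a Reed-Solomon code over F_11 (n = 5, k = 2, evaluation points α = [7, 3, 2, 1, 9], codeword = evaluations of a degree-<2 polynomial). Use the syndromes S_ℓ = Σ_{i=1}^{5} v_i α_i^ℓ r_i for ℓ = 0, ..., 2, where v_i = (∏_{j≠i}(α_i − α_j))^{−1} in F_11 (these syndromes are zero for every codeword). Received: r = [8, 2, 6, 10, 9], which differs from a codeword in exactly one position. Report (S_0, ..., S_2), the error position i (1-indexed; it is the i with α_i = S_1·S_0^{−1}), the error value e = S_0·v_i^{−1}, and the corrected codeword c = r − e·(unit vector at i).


S = (9, 4, 3), error at position 5, error magnitude e = 9, c = [8, 2, 6, 10, 0].

Step 1: column multipliers v_i = (∏_{j≠i}(α_i − α_j))^{−1} mod 11.
  i = 1 (α = 7): (7−3)(7−2)(7−1)(7−9) = 4·5·6·(−2) = −240 ≡ 2, so v_1 = 2^{−1} = 6 (mod 11).
  i = 2 (α = 3): (3−7)(3−2)(3−1)(3−9) = (−4)·1·2·(−6) = 48 ≡ 4, so v_2 = 4^{−1} = 3 (mod 11).
  i = 3 (α = 2): (2−7)(2−3)(2−1)(2−9) = (−5)·(−1)·1·(−7) = −35 ≡ 9, so v_3 = 9^{−1} = 5 (mod 11).
  i = 4 (α = 1): (1−7)(1−3)(1−2)(1−9) = (−6)·(−2)·(−1)·(−8) = 96 ≡ 8, so v_4 = 8^{−1} = 7 (mod 11).
  i = 5 (α = 9): (9−7)(9−3)(9−2)(9−1) = 2·6·7·8 = 672 ≡ 1, so v_5 = 1^{−1} = 1 (mod 11).
  v = [6, 3, 5, 7, 1].
Step 2: syndromes of r = [8, 2, 6, 10, 9] (all sums mod 11).
  S_0 = Σ v_i r_i = 6·8 + 3·2 + 5·6 + 7·10 + 1·9 = 163 ≡ 9.
  S_1 = Σ v_i α_i r_i = 6·7·8 + 3·3·2 + 5·2·6 + 7·1·10 + 1·9·9 = 565 ≡ 4.
  α_i^2 mod 11 = [5, 9, 4, 1, 4].
  S_2 = Σ v_i α_i^2 r_i = 6·5·8 + 3·9·2 + 5·4·6 + 7·1·10 + 1·4·9 = 520 ≡ 3.
  S = (9, 4, 3) ≠ 0, so r is not a codeword (an error is present).
Step 3: locate the error. For a single error e at position i, S_ℓ = v_i·e·α_i^ℓ, so α_err = S_1/S_0.
  S_0^{−1} = 9^{−1} = 5 (mod 11), so α_err = 4·5 = 20 ≡ 9 = α_5. Error position i = 5.
  Consistency check: S_2/S_1 = 3·3 = 9 ≡ 9 = α_err ✓ (single-error assumption holds).
Step 4: error magnitude e = S_0/v_5 = S_0·∏_{j≠5}(α_5 − α_j) = 9·1 = 9 ≡ 9 (mod 11).
Step 5: correct position 5: c_5 = r_5 − e = 9 − 9 ≡ 0 (mod 11). Hence c = [8, 2, 6, 10, 0].
  Check: interpolating c through the α_i gives m(x) = 3 + 7·x (degree < 2) with m(α_i) = c_i for every i, so c is indeed a codeword.


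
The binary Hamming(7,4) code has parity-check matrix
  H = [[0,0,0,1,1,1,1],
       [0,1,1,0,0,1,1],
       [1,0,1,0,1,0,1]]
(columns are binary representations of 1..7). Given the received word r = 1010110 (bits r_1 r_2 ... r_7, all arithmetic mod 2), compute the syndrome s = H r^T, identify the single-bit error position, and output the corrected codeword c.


s = (0, 0, 1)^T, error position = 1, corrected codeword c = 0010110

Compute s = H r^T mod 2 one row at a time:
  s_1 = 0 + 1 + 1 + 0 = 2 ≡ 0 (mod 2).
  s_2 = 0 + 1 + 1 + 0 = 2 ≡ 0 (mod 2).
  s_3 = 1 + 1 + 1 + 0 = 3 ≡ 1 (mod 2).
s = (0, 0, 1)^T — this equals column 1 of H (binary 001), so error is at position 1.
Correct: flip bit 1 of r = 1010110 to get c = 0010110.


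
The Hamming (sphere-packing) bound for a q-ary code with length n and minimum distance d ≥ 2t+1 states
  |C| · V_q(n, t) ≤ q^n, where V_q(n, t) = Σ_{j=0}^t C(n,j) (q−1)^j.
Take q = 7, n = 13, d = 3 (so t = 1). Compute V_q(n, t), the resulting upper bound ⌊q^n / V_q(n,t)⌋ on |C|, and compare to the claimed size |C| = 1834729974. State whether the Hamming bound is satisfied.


V_q(n, t) = 79, q^n = 96889010407, Hamming bound = 1226443169, |C| = 1834729974 > bound (violated).

Step 1: Compute V_q(n, t) = Σ_{j=0}^1 C(n, j) (q−1)^j.
  j = 0: C(13,0)·(6)^0 = 1·1 = 1.
  j = 1: C(13,1)·(6)^1 = 13·6 = 78.
  V_q(n, t) = 1 + 78 = 79.
Step 2: q^n = 7^13 = 96889010407.
Step 3: Hamming bound ⌊q^n / V_q(n,t)⌋ = ⌊96889010407/79⌋ = 1226443169.
Step 4: Compare |C| = 1834729974 to 1226443169: violated.
The claimed |C| lies above the Hamming bound, so no 7-ary code of length 13 with d ≥ 3 can have 1834729974 codewords.


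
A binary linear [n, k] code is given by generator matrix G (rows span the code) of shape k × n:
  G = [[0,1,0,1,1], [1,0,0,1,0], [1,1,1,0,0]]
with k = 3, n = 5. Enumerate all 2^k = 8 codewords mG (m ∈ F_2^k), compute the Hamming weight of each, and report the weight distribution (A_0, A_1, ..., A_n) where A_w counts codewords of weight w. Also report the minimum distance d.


Weight distribution: A_0 = 1, A_2 = 2, A_3 = 4, A_4 = 1. Minimum distance d = 2.

Enumerate all 2^3 = 8 messages m ∈ F_2^3.
For each, compute codeword c = mG in F_2^5, then tally its weight.
  m = 000 → c = 00000, weight = 0.
  m = 100 → c = 01011, weight = 3.
  m = 010 → c = 10010, weight = 2.
  m = 110 → c = 11001, weight = 3.
  m = 001 → c = 11100, weight = 3.
  m = 101 → c = 10111, weight = 4.
  m = 011 → c = 01110, weight = 3.
  m = 111 → c = 00101, weight = 2.
Tally weights:
  weight 0: 1 codewords.
  weight 2: 2 codewords.
  weight 3: 4 codewords.
  weight 4: 1 codewords.
Minimum distance d = smallest w > 0 with A_w > 0 = 2.
Sanity: Σ A_w = 8 = 2^3 = 8 ✓.


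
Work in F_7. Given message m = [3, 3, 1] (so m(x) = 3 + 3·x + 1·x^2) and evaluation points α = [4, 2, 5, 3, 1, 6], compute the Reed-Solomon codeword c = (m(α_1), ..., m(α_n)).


c = [3, 6, 1, 0, 0, 1]

Message polynomial: m(x) = 3 + 3·x + 1·x^2 (mod 7).
For each evaluation point α_i, compute m(α_i) mod 7:
  α_1 = 4: Horner steps 1 → 0 → 3, so m(4) = 3.
  α_2 = 2: Horner steps 1 → 5 → 6, so m(2) = 6.
  α_3 = 5: Horner steps 1 → 1 → 1, so m(5) = 1.
  α_4 = 3: Horner steps 1 → 6 → 0, so m(3) = 0.
  α_5 = 1: Horner steps 1 → 4 → 0, so m(1) = 0.
  α_6 = 6: Horner steps 1 → 2 → 1, so m(6) = 1.
Codeword c = [3, 6, 1, 0, 0, 1] ∈ F_7^6.


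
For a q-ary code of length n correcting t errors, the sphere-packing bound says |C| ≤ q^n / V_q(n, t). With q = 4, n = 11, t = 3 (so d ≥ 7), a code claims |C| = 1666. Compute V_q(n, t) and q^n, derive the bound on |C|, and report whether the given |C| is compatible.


V_q(n, t) = 4984, q^n = 4194304, Hamming bound = 841, |C| = 1666 > bound (violated).

Step 1: Compute V_q(n, t) = Σ_{j=0}^3 C(n, j) (q−1)^j.
  j = 0: C(11,0)·(3)^0 = 1·1 = 1.
  j = 1: C(11,1)·(3)^1 = 11·3 = 33.
  j = 2: C(11,2)·(3)^2 = 55·9 = 495.
  j = 3: C(11,3)·(3)^3 = 165·27 = 4455.
  V_q(n, t) = 1 + 33 + 495 + 4455 = 4984.
Step 2: q^n = 4^11 = 4194304.
Step 3: Hamming bound ⌊q^n / V_q(n,t)⌋ = ⌊4194304/4984⌋ = 841.
Step 4: Compare |C| = 1666 to 841: violated.
The claimed |C| lies above the Hamming bound, so no 4-ary code of length 11 with d ≥ 7 can have 1666 codewords.


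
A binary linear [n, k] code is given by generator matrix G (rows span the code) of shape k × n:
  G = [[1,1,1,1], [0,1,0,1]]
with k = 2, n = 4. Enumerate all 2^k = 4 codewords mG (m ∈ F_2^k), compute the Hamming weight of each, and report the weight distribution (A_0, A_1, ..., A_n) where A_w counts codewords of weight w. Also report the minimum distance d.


Weight distribution: A_0 = 1, A_2 = 2, A_4 = 1. Minimum distance d = 2.

Enumerate all 2^2 = 4 messages m ∈ F_2^2.
For each, compute codeword c = mG in F_2^4, then tally its weight.
  m = 00 → c = 0000, weight = 0.
  m = 10 → c = 1111, weight = 4.
  m = 01 → c = 0101, weight = 2.
  m = 11 → c = 1010, weight = 2.
Tally weights:
  weight 0: 1 codewords.
  weight 2: 2 codewords.
  weight 4: 1 codewords.
Minimum distance d = smallest w > 0 with A_w > 0 = 2.
Sanity: Σ A_w = 4 = 2^2 = 4 ✓.


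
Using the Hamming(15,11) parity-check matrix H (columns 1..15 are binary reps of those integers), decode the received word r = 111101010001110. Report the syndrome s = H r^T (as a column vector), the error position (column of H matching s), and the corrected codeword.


s = (0, 1, 0, 1)^T, error position = 5, corrected codeword c = 111111010001110

Compute s = H r^T mod 2 one row at a time:
  s_1 = 1 + 0 + 0 + 0 + 1 + 1 + 1 + 0 = 4 ≡ 0 (mod 2).
  s_2 = 1 + 0 + 1 + 0 + 1 + 1 + 1 + 0 = 5 ≡ 1 (mod 2).
  s_3 = 1 + 1 + 1 + 0 + 0 + 0 + 1 + 0 = 4 ≡ 0 (mod 2).
  s_4 = 1 + 1 + 0 + 0 + 0 + 0 + 1 + 0 = 3 ≡ 1 (mod 2).
s = (0, 1, 0, 1)^T — this equals column 5 of H (binary 0101), so error is at position 5.
Correct: flip bit 5 of r = 111101010001110 to get c = 111111010001110.


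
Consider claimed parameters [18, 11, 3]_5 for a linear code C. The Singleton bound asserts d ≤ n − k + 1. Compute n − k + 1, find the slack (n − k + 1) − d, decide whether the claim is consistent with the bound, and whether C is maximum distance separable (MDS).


Singleton RHS = n − k + 1 = 8, slack = 5, bound satisfied, not MDS.

Singleton bound: d ≤ n − k + 1.
Here n = 18, k = 11, so n − k + 1 = 8.
Given d = 3, check d ≤ 8: YES.
Slack = (n − k + 1) − d = 5.
The code is NOT MDS (slack = 5 > 0).
Description: the claimed parameters are [18, 11, 3]_5; such a code would be non-MDS.


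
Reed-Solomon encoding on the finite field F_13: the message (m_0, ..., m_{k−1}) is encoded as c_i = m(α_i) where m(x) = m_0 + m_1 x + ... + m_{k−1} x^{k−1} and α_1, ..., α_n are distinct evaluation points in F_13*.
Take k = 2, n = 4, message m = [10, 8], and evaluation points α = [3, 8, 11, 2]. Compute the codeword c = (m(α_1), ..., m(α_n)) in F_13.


c = [8, 9, 7, 0]

Message polynomial: m(x) = 10 + 8·x (mod 13).
For each evaluation point α_i, compute m(α_i) mod 13:
  α_1 = 3: Horner steps 8 → 8, so m(3) = 8.
  α_2 = 8: Horner steps 8 → 9, so m(8) = 9.
  α_3 = 11: Horner steps 8 → 7, so m(11) = 7.
  α_4 = 2: Horner steps 8 → 0, so m(2) = 0.
Codeword c = [8, 9, 7, 0] ∈ F_13^4.


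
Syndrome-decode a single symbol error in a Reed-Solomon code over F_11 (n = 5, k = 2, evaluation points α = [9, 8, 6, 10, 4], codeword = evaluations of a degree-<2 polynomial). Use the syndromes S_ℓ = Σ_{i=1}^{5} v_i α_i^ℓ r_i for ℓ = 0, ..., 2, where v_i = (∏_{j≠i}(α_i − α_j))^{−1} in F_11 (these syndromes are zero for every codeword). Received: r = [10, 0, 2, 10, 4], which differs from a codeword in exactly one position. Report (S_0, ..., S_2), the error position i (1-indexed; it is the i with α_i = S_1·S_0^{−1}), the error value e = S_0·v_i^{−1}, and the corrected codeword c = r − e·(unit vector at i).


S = (3, 8, 3), error at position 4, error magnitude e = 1, c = [10, 0, 2, 9, 4].

Step 1: column multipliers v_i = (∏_{j≠i}(α_i − α_j))^{−1} mod 11.
  i = 1 (α = 9): (9−8)(9−6)(9−10)(9−4) = 1·3·(−1)·5 = −15 ≡ 7, so v_1 = 7^{−1} = 8 (mod 11).
  i = 2 (α = 8): (8−9)(8−6)(8−10)(8−4) = (−1)·2·(−2)·4 = 16 ≡ 5, so v_2 = 5^{−1} = 9 (mod 11).
  i = 3 (α = 6): (6−9)(6−8)(6−10)(6−4) = (−3)·(−2)·(−4)·2 = −48 ≡ 7, so v_3 = 7^{−1} = 8 (mod 11).
  i = 4 (α = 10): (10−9)(10−8)(10−6)(10−4) = 1·2·4·6 = 48 ≡ 4, so v_4 = 4^{−1} = 3 (mod 11).
  i = 5 (α = 4): (4−9)(4−8)(4−6)(4−10) = (−5)·(−4)·(−2)·(−6) = 240 ≡ 9, so v_5 = 9^{−1} = 5 (mod 11).
  v = [8, 9, 8, 3, 5].
Step 2: syndromes of r = [10, 0, 2, 10, 4] (all sums mod 11).
  S_0 = Σ v_i r_i = 8·10 + 9·0 + 8·2 + 3·10 + 5·4 = 146 ≡ 3.
  S_1 = Σ v_i α_i r_i = 8·9·10 + 9·8·0 + 8·6·2 + 3·10·10 + 5·4·4 = 1196 ≡ 8.
  α_i^2 mod 11 = [4, 9, 3, 1, 5].
  S_2 = Σ v_i α_i^2 r_i = 8·4·10 + 9·9·0 + 8·3·2 + 3·1·10 + 5·5·4 = 498 ≡ 3.
  S = (3, 8, 3) ≠ 0, so r is not a codeword (an error is present).
Step 3: locate the error. For a single error e at position i, S_ℓ = v_i·e·α_i^ℓ, so α_err = S_1/S_0.
  S_0^{−1} = 3^{−1} = 4 (mod 11), so α_err = 8·4 = 32 ≡ 10 = α_4. Error position i = 4.
  Consistency check: S_2/S_1 = 3·7 = 21 ≡ 10 = α_err ✓ (single-error assumption holds).
Step 4: error magnitude e = S_0/v_4 = S_0·∏_{j≠4}(α_4 − α_j) = 3·4 = 12 ≡ 1 (mod 11).
Step 5: correct position 4: c_4 = r_4 − e = 10 − 1 ≡ 9 (mod 11). Hence c = [10, 0, 2, 9, 4].
  Check: interpolating c through the α_i gives m(x) = 8 + 10·x (degree < 2) with m(α_i) = c_i for every i, so c is indeed a codeword.


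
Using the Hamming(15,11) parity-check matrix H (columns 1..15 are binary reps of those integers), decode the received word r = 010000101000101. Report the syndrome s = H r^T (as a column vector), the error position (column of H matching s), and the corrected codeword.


s = (1, 1, 1, 0)^T, error position = 14, corrected codeword c = 010000101000111

Compute s = H r^T mod 2 one row at a time:
  s_1 = 0 + 1 + 0 + 0 + 0 + 1 + 0 + 1 = 3 ≡ 1 (mod 2).
  s_2 = 0 + 0 + 0 + 1 + 0 + 1 + 0 + 1 = 3 ≡ 1 (mod 2).
  s_3 = 1 + 0 + 0 + 1 + 0 + 0 + 0 + 1 = 3 ≡ 1 (mod 2).
  s_4 = 0 + 0 + 0 + 1 + 1 + 0 + 1 + 1 = 4 ≡ 0 (mod 2).
s = (1, 1, 1, 0)^T — this equals column 14 of H (binary 1110), so error is at position 14.
Correct: flip bit 14 of r = 010000101000101 to get c = 010000101000111.


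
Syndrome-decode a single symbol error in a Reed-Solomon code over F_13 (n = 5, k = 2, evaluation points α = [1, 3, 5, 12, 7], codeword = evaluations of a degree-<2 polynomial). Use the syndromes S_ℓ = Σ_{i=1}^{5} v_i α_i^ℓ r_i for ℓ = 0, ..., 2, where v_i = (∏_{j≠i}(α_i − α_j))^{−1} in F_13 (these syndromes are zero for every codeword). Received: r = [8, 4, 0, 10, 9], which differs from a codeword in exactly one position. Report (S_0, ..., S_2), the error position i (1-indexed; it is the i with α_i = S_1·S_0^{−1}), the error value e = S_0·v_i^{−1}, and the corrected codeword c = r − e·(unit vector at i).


S = (9, 4, 9), error at position 4, error magnitude e = 11, c = [8, 4, 0, 12, 9].

Step 1: column multipliers v_i = (∏_{j≠i}(α_i − α_j))^{−1} mod 13.
  i = 1 (α = 1): (1−3)(1−5)(1−12)(1−7) = (−2)·(−4)·(−11)·(−6) = 528 ≡ 8, so v_1 = 8^{−1} = 5 (mod 13).
  i = 2 (α = 3): (3−1)(3−5)(3−12)(3−7) = 2·(−2)·(−9)·(−4) = −144 ≡ 12, so v_2 = 12^{−1} = 12 (mod 13).
  i = 3 (α = 5): (5−1)(5−3)(5−12)(5−7) = 4·2·(−7)·(−2) = 112 ≡ 8, so v_3 = 8^{−1} = 5 (mod 13).
  i = 4 (α = 12): (12−1)(12−3)(12−5)(12−7) = 11·9·7·5 = 3465 ≡ 7, so v_4 = 7^{−1} = 2 (mod 13).
  i = 5 (α = 7): (7−1)(7−3)(7−5)(7−12) = 6·4·2·(−5) = −240 ≡ 7, so v_5 = 7^{−1} = 2 (mod 13).
  v = [5, 12, 5, 2, 2].
Step 2: syndromes of r = [8, 4, 0, 10, 9] (all sums mod 13).
  S_0 = Σ v_i r_i = 5·8 + 12·4 + 5·0 + 2·10 + 2·9 = 126 ≡ 9.
  S_1 = Σ v_i α_i r_i = 5·1·8 + 12·3·4 + 5·5·0 + 2·12·10 + 2·7·9 = 550 ≡ 4.
  α_i^2 mod 13 = [1, 9, 12, 1, 10].
  S_2 = Σ v_i α_i^2 r_i = 5·1·8 + 12·9·4 + 5·12·0 + 2·1·10 + 2·10·9 = 672 ≡ 9.
  S = (9, 4, 9) ≠ 0, so r is not a codeword (an error is present).
Step 3: locate the error. For a single error e at position i, S_ℓ = v_i·e·α_i^ℓ, so α_err = S_1/S_0.
  S_0^{−1} = 9^{−1} = 3 (mod 13), so α_err = 4·3 = 12 ≡ 12 = α_4. Error position i = 4.
  Consistency check: S_2/S_1 = 9·10 = 90 ≡ 12 = α_err ✓ (single-error assumption holds).
Step 4: error magnitude e = S_0/v_4 = S_0·∏_{j≠4}(α_4 − α_j) = 9·7 = 63 ≡ 11 (mod 13).
Step 5: correct position 4: c_4 = r_4 − e = 10 − 11 ≡ 12 (mod 13). Hence c = [8, 4, 0, 12, 9].
  Check: interpolating c through the α_i gives m(x) = 10 + 11·x (degree < 2) with m(α_i) = c_i for every i, so c is indeed a codeword.


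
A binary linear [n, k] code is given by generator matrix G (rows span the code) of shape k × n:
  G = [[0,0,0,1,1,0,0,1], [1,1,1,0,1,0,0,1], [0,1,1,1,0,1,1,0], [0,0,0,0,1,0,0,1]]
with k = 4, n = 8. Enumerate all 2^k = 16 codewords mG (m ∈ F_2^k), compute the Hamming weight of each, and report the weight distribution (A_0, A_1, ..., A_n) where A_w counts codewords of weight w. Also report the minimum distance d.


Weight distribution: A_0 = 1, A_1 = 1, A_2 = 1, A_3 = 3, A_4 = 3, A_5 = 3, A_6 = 3, A_7 = 1. Minimum distance d = 1.

Enumerate all 2^4 = 16 messages m ∈ F_2^4.
For each, compute codeword c = mG in F_2^8, then tally its weight.
  m = 0000 → c = 00000000, weight = 0.
  m = 1000 → c = 00011001, weight = 3.
  m = 0100 → c = 11101001, weight = 5.
  m = 1100 → c = 11110000, weight = 4.
  m = 0010 → c = 01110110, weight = 5.
  m = 1010 → c = 01101111, weight = 6.
  m = 0110 → c = 10011111, weight = 6.
  m = 1110 → c = 10000110, weight = 3.
  m = 0001 → c = 00001001, weight = 2.
  m = 1001 → c = 00010000, weight = 1.
  m = 0101 → c = 11100000, weight = 3.
  m = 1101 → c = 11111001, weight = 6.
  m = 0011 → c = 01111111, weight = 7.
  m = 1011 → c = 01100110, weight = 4.
  m = 0111 → c = 10010110, weight = 4.
  m = 1111 → c = 10001111, weight = 5.
Tally weights:
  weight 0: 1 codewords.
  weight 1: 1 codewords.
  weight 2: 1 codewords.
  weight 3: 3 codewords.
  weight 4: 3 codewords.
  weight 5: 3 codewords.
  weight 6: 3 codewords.
  weight 7: 1 codewords.
Minimum distance d = smallest w > 0 with A_w > 0 = 1.
Sanity: Σ A_w = 16 = 2^4 = 16 ✓.


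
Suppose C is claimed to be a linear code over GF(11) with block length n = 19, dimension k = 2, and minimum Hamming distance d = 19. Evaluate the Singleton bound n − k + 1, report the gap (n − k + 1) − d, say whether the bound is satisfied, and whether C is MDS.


Singleton RHS = n − k + 1 = 18, slack = -1, bound violated (no such code; not MDS).

Singleton bound: d ≤ n − k + 1.
Here n = 19, k = 2, so n − k + 1 = 18.
Given d = 19, check d ≤ 18: NO.
Slack = (n − k + 1) − d = -1.
The slack is negative: d = 19 exceeds n − k + 1 = 18 by 1, so the Singleton bound is violated and no linear [19, 2, 19]_11 code can exist. In particular it is not MDS (MDS requires d = n − k + 1 exactly).
Description: the claimed parameters are [19, 2, 19]_11; such a code would be impossible (violates the Singleton bound).


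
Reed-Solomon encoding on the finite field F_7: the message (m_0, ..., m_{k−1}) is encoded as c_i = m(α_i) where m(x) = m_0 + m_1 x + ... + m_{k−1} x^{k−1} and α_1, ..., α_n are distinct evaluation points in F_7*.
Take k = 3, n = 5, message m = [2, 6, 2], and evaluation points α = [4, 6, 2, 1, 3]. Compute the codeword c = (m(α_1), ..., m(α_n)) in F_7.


c = [2, 5, 1, 3, 3]

Message polynomial: m(x) = 2 + 6·x + 2·x^2 (mod 7).
For each evaluation point α_i, compute m(α_i) mod 7:
  α_1 = 4: Horner steps 2 → 0 → 2, so m(4) = 2.
  α_2 = 6: Horner steps 2 → 4 → 5, so m(6) = 5.
  α_3 = 2: Horner steps 2 → 3 → 1, so m(2) = 1.
  α_4 = 1: Horner steps 2 → 1 → 3, so m(1) = 3.
  α_5 = 3: Horner steps 2 → 5 → 3, so m(3) = 3.
Codeword c = [2, 5, 1, 3, 3] ∈ F_7^5.
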